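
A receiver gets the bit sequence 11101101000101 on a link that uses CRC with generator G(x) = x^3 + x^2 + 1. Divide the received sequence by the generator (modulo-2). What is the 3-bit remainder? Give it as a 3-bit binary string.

Modulo-2 division of 11101101000101 by 1101:
  pos 0: 1110 XOR 1101 = 0011
  pos 2: 1111 XOR 1101 = 0010
  pos 4: 1001 XOR 1101 = 0100
  pos 5: 1000 XOR 1101 = 0101
  pos 6: 1010 XOR 1101 = 0111
  pos 7: 1110 XOR 1101 = 0011
  pos 9: 1110 XOR 1101 = 0011
Remainder = 111 (nonzero — an error is detected).

111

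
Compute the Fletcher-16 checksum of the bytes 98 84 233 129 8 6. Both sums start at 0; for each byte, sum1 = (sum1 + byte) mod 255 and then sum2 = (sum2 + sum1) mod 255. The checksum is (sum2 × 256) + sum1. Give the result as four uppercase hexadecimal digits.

3630

Running sums (mod 255):
  after byte 0 (98): sum1=98, sum2=98
  after byte 1 (84): sum1=182, sum2=25
  after byte 2 (233): sum1=160, sum2=185
  after byte 3 (129): sum1=34, sum2=219
  after byte 4 (8): sum1=42, sum2=6
  after byte 5 (6): sum1=48, sum2=54
Checksum = sum2·256 + sum1 = 54·256 + 48 = 13872 = 0x3630.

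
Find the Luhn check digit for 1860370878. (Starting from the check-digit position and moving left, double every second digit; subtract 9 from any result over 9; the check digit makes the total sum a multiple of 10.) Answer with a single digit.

7

Partial digits right→left: 8 7 8 0 7 3 0 6 8 1
Double every second digit counting from the check-digit position (so the 1st, 3rd, 5th, ... of the partial from the right).
  doubled (with −9 where >9): 7 7 5 0 7 → sum 26
  kept as-is: 7 0 3 6 1 → sum 17
Total = 26 + 17 = 43.
Check digit = (10 − (43 mod 10)) mod 10 = 7.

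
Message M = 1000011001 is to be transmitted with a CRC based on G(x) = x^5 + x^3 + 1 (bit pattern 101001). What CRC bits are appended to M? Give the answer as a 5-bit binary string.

01101

Append 5 zeros: 100001100100000. Divide by 101001 (XOR where the leading bit is 1):
  pos 0: 100001 XOR 101001 = 001000
  pos 2: 100010 XOR 101001 = 001011
  pos 4: 101101 XOR 101001 = 000100
  pos 7: 100000 XOR 101001 = 001001
  pos 9: 100100 XOR 101001 = 001101
Remainder (last 5 bits) = 01101. This is the CRC / FCS.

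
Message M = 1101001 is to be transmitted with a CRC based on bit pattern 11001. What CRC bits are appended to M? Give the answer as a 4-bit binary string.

Append 4 zeros: 11010010000. Divide by 11001 (XOR where the leading bit is 1):
  pos 0: 11010 XOR 11001 = 00011
  pos 3: 11010 XOR 11001 = 00011
  pos 6: 11000 XOR 11001 = 00001
Remainder (last 4 bits) = 0001. This is the CRC / FCS.

0001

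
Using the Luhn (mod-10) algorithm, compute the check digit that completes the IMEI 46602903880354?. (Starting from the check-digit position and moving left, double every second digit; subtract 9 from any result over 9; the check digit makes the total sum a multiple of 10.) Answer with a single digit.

Partial digits right→left: 4 5 3 0 8 8 3 0 9 2 0 6 6 4
Double every second digit counting from the check-digit position (so the 1st, 3rd, 5th, ... of the partial from the right).
  doubled (with −9 where >9): 8 6 7 6 9 0 3 → sum 39
  kept as-is: 5 0 8 0 2 6 4 → sum 25
Total = 39 + 25 = 64.
Check digit = (10 − (64 mod 10)) mod 10 = 6.

6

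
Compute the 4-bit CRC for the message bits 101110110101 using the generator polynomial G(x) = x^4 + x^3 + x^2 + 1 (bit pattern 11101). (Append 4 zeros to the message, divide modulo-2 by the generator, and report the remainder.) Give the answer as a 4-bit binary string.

Append 4 zeros: 1011101101010000. Divide by 11101 (XOR where the leading bit is 1):
  pos 0: 10111 XOR 11101 = 01010
  pos 1: 10100 XOR 11101 = 01001
  pos 2: 10011 XOR 11101 = 01110
  pos 3: 11101 XOR 11101 = 00000
  pos 9: 10100 XOR 11101 = 01001
  pos 10: 10010 XOR 11101 = 01111
  pos 11: 11110 XOR 11101 = 00011
Remainder (last 4 bits) = 0011. This is the CRC / FCS.

0011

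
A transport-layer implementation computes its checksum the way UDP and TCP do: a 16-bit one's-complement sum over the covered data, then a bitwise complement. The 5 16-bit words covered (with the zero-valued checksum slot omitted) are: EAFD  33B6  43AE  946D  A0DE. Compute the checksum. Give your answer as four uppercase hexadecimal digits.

One's-complement addition (fold any carry out of bit 15 back into bit 0):
  0xEAFD + 0x33B6 = 0x11EB3 → wrap carry → 0x1EB4
  0x1EB4 + 0x43AE = 0x06262
  0x6262 + 0x946D = 0x0F6CF
  0xF6CF + 0xA0DE = 0x197AD → wrap carry → 0x97AE
One's-complement sum = 0x97AE.
Checksum = ~0x97AE & 0xFFFF = 0x6851.

6851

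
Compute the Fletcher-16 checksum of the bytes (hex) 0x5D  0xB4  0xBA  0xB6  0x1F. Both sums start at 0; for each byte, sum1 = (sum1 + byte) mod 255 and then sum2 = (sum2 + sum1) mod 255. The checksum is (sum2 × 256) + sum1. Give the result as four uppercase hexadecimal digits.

62A2

Running sums (mod 255):
  after byte 0 (0x5D): sum1=93, sum2=93
  after byte 1 (0xB4): sum1=18, sum2=111
  after byte 2 (0xBA): sum1=204, sum2=60
  after byte 3 (0xB6): sum1=131, sum2=191
  after byte 4 (0x1F): sum1=162, sum2=98
Checksum = sum2·256 + sum1 = 98·256 + 162 = 25250 = 0x62A2.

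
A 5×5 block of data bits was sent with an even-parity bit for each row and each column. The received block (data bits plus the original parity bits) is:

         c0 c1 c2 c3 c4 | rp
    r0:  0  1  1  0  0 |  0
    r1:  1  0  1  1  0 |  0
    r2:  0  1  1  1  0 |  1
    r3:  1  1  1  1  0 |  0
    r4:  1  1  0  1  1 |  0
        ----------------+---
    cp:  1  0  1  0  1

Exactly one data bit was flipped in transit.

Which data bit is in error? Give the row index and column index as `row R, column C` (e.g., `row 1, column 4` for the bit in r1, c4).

Recompute each row's even parity and compare to rp:
  r0: data parity 0, sent rp 0 → ok
  r1: data parity 1, sent rp 0 → mismatch
  r2: data parity 1, sent rp 1 → ok
  r3: data parity 0, sent rp 0 → ok
  r4: data parity 0, sent rp 0 → ok
Recompute each column's even parity and compare to cp:
  c0: data parity 1, sent cp 1 → ok
  c1: data parity 0, sent cp 0 → ok
  c2: data parity 0, sent cp 1 → mismatch
  c3: data parity 0, sent cp 0 → ok
  c4: data parity 1, sent cp 1 → ok
Exactly one row (r1) and one column (c2) fail → the flipped bit is at their intersection.

row 1, column 2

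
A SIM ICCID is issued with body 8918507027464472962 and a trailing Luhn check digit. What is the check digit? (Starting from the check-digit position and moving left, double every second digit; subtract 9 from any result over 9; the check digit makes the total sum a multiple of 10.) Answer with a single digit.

Partial digits right→left: 2 6 9 2 7 4 4 6 4 7 2 0 7 0 5 8 1 9 8
Double every second digit counting from the check-digit position (so the 1st, 3rd, 5th, ... of the partial from the right).
  doubled (with −9 where >9): 4 9 5 8 8 4 5 1 2 7 → sum 53
  kept as-is: 6 2 4 6 7 0 0 8 9 → sum 42
Total = 53 + 42 = 95.
Check digit = (10 − (95 mod 10)) mod 10 = 5.

5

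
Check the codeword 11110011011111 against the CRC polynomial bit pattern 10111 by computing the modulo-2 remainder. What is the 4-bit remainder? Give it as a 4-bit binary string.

1000

Modulo-2 division of 11110011011111 by 10111:
  pos 0: 11110 XOR 10111 = 01001
  pos 1: 10010 XOR 10111 = 00101
  pos 3: 10111 XOR 10111 = 00000
  pos 9: 11111 XOR 10111 = 01000
Remainder = 1000 (nonzero — an error is detected).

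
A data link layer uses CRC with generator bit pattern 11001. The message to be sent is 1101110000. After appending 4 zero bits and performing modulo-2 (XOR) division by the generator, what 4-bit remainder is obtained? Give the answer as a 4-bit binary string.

0100

Append 4 zeros: 11011100000000. Divide by 11001 (XOR where the leading bit is 1):
  pos 0: 11011 XOR 11001 = 00010
  pos 3: 10100 XOR 11001 = 01101
  pos 4: 11010 XOR 11001 = 00011
  pos 7: 11000 XOR 11001 = 00001
Remainder (last 4 bits) = 0100. This is the CRC / FCS.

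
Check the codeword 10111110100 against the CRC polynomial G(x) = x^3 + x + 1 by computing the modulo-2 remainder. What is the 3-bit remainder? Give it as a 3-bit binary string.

000

Modulo-2 division of 10111110100 by 1011:
  pos 0: 1011 XOR 1011 = 0000
  pos 4: 1110 XOR 1011 = 0101
  pos 5: 1011 XOR 1011 = 0000
Remainder = 000 (zero — the frame passes the CRC check).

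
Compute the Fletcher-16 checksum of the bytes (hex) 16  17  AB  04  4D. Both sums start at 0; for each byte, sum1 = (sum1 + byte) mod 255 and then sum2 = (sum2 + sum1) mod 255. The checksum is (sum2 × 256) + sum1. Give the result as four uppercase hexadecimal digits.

Running sums (mod 255):
  after byte 0 (16): sum1=22, sum2=22
  after byte 1 (17): sum1=45, sum2=67
  after byte 2 (AB): sum1=216, sum2=28
  after byte 3 (04): sum1=220, sum2=248
  after byte 4 (4D): sum1=42, sum2=35
Checksum = sum2·256 + sum1 = 35·256 + 42 = 9002 = 0x232A.

232A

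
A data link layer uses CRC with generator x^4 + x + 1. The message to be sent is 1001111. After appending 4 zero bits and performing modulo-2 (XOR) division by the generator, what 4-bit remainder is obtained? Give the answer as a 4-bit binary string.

Append 4 zeros: 10011110000. Divide by 10011 (XOR where the leading bit is 1):
  pos 0: 10011 XOR 10011 = 00000
  pos 5: 11000 XOR 10011 = 01011
  pos 6: 10110 XOR 10011 = 00101
Remainder (last 4 bits) = 0101. This is the CRC / FCS.

0101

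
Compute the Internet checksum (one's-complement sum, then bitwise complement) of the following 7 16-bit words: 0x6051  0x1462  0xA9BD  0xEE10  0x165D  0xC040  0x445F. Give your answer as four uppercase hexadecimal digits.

One's-complement addition (fold any carry out of bit 15 back into bit 0):
  0x6051 + 0x1462 = 0x074B3
  0x74B3 + 0xA9BD = 0x11E70 → wrap carry → 0x1E71
  0x1E71 + 0xEE10 = 0x10C81 → wrap carry → 0x0C82
  0x0C82 + 0x165D = 0x022DF
  0x22DF + 0xC040 = 0x0E31F
  0xE31F + 0x445F = 0x1277E → wrap carry → 0x277F
One's-complement sum = 0x277F.
Checksum = ~0x277F & 0xFFFF = 0xD880.

D880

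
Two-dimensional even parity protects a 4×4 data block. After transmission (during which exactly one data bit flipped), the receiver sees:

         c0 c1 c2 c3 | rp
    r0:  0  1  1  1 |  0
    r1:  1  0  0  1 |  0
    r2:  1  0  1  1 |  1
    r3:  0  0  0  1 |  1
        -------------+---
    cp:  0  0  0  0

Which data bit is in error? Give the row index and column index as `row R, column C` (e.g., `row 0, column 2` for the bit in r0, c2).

row 0, column 1

Recompute each row's even parity and compare to rp:
  r0: data parity 1, sent rp 0 → mismatch
  r1: data parity 0, sent rp 0 → ok
  r2: data parity 1, sent rp 1 → ok
  r3: data parity 1, sent rp 1 → ok
Recompute each column's even parity and compare to cp:
  c0: data parity 0, sent cp 0 → ok
  c1: data parity 1, sent cp 0 → mismatch
  c2: data parity 0, sent cp 0 → ok
  c3: data parity 0, sent cp 0 → ok
Exactly one row (r0) and one column (c1) fail → the flipped bit is at their intersection.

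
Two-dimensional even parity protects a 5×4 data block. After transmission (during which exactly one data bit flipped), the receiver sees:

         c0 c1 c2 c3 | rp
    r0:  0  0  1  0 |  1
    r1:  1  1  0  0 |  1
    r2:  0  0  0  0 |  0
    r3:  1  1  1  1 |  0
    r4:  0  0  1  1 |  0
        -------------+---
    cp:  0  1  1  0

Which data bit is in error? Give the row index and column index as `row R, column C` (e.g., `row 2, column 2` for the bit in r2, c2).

Recompute each row's even parity and compare to rp:
  r0: data parity 1, sent rp 1 → ok
  r1: data parity 0, sent rp 1 → mismatch
  r2: data parity 0, sent rp 0 → ok
  r3: data parity 0, sent rp 0 → ok
  r4: data parity 0, sent rp 0 → ok
Recompute each column's even parity and compare to cp:
  c0: data parity 0, sent cp 0 → ok
  c1: data parity 0, sent cp 1 → mismatch
  c2: data parity 1, sent cp 1 → ok
  c3: data parity 0, sent cp 0 → ok
Exactly one row (r1) and one column (c1) fail → the flipped bit is at their intersection.

row 1, column 1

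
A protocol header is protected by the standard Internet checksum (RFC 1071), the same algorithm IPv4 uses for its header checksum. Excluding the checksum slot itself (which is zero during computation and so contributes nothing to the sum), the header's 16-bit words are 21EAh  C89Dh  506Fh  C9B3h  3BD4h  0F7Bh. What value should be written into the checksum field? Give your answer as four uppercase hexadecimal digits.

One's-complement addition (fold any carry out of bit 15 back into bit 0):
  0x21EA + 0xC89D = 0x0EA87
  0xEA87 + 0x506F = 0x13AF6 → wrap carry → 0x3AF7
  0x3AF7 + 0xC9B3 = 0x104AA → wrap carry → 0x04AB
  0x04AB + 0x3BD4 = 0x0407F
  0x407F + 0x0F7B = 0x04FFA
One's-complement sum = 0x4FFA.
Checksum = ~0x4FFA & 0xFFFF = 0xB005.

B005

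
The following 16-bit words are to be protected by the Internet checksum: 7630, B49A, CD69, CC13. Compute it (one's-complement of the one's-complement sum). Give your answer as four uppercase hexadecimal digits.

3BB7

One's-complement addition (fold any carry out of bit 15 back into bit 0):
  0x7630 + 0xB49A = 0x12ACA → wrap carry → 0x2ACB
  0x2ACB + 0xCD69 = 0x0F834
  0xF834 + 0xCC13 = 0x1C447 → wrap carry → 0xC448
One's-complement sum = 0xC448.
Checksum = ~0xC448 & 0xFFFF = 0x3BB7.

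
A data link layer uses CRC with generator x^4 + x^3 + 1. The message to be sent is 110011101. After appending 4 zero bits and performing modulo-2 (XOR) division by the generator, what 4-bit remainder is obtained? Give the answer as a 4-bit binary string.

0001

Append 4 zeros: 1100111010000. Divide by 11001 (XOR where the leading bit is 1):
  pos 0: 11001 XOR 11001 = 00000
  pos 5: 11010 XOR 11001 = 00011
  pos 8: 11000 XOR 11001 = 00001
Remainder (last 4 bits) = 0001. This is the CRC / FCS.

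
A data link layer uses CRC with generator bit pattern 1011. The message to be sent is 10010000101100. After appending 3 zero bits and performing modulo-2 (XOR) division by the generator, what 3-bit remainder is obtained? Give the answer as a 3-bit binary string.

Append 3 zeros: 10010000101100000. Divide by 1011 (XOR where the leading bit is 1):
  pos 0: 1001 XOR 1011 = 0010
  pos 2: 1000 XOR 1011 = 0011
  pos 4: 1100 XOR 1011 = 0111
  pos 5: 1111 XOR 1011 = 0100
  pos 6: 1000 XOR 1011 = 0011
  pos 8: 1111 XOR 1011 = 0100
  pos 9: 1000 XOR 1011 = 0011
  pos 11: 1100 XOR 1011 = 0111
  pos 12: 1110 XOR 1011 = 0101
  pos 13: 1010 XOR 1011 = 0001
Remainder (last 3 bits) = 001. This is the CRC / FCS.

001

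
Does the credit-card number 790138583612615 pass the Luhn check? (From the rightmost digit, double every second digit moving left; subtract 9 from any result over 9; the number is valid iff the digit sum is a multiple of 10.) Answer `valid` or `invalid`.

invalid

From the right, keep odd positions and double even positions (subtract 9 from any doubled value over 9):
  doubled (positions 2,4,...): 2 4 3 7 7 2 9 → sum 34
  kept (positions 1,3,...): 5 6 1 3 5 3 0 7 → sum 30
Total = 64.
64 mod 10 = 4, so the number is invalid.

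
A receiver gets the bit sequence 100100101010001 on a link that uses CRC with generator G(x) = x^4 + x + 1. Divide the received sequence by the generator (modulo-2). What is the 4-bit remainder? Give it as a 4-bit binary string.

Modulo-2 division of 100100101010001 by 10011:
  pos 0: 10010 XOR 10011 = 00001
  pos 4: 10101 XOR 10011 = 00110
  pos 6: 11001 XOR 10011 = 01010
  pos 7: 10100 XOR 10011 = 00111
  pos 9: 11100 XOR 10011 = 01111
  pos 10: 11111 XOR 10011 = 01100
Remainder = 1100 (nonzero — an error is detected).

1100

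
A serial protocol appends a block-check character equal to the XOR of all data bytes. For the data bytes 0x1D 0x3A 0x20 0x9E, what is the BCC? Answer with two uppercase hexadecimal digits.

99

XOR the bytes together:
  start with 0x1D
  0x1D ⊕ 0x3A = 0x27
  0x27 ⊕ 0x20 = 0x07
  0x07 ⊕ 0x9E = 0x99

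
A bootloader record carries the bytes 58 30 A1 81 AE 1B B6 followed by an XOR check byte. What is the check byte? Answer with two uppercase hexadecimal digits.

4B

XOR the bytes together:
  start with 0x58
  0x58 ⊕ 0x30 = 0x68
  0x68 ⊕ 0xA1 = 0xC9
  0xC9 ⊕ 0x81 = 0x48
  0x48 ⊕ 0xAE = 0xE6
  0xE6 ⊕ 0x1B = 0xFD
  0xFD ⊕ 0xB6 = 0x4B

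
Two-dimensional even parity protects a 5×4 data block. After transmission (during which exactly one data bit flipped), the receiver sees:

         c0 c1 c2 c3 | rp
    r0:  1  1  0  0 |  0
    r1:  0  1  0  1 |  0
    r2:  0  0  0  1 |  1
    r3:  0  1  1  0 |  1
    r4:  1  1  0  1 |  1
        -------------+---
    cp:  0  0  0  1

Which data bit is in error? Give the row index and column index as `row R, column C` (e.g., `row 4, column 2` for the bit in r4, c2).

row 3, column 2

Recompute each row's even parity and compare to rp:
  r0: data parity 0, sent rp 0 → ok
  r1: data parity 0, sent rp 0 → ok
  r2: data parity 1, sent rp 1 → ok
  r3: data parity 0, sent rp 1 → mismatch
  r4: data parity 1, sent rp 1 → ok
Recompute each column's even parity and compare to cp:
  c0: data parity 0, sent cp 0 → ok
  c1: data parity 0, sent cp 0 → ok
  c2: data parity 1, sent cp 0 → mismatch
  c3: data parity 1, sent cp 1 → ok
Exactly one row (r3) and one column (c2) fail → the flipped bit is at their intersection.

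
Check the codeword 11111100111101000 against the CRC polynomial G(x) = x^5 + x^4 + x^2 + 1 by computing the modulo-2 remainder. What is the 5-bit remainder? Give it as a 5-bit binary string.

Modulo-2 division of 11111100111101000 by 110101:
  pos 0: 111111 XOR 110101 = 001010
  pos 2: 101000 XOR 110101 = 011101
  pos 3: 111011 XOR 110101 = 001110
  pos 5: 111011 XOR 110101 = 001110
  pos 7: 111010 XOR 110101 = 001111
  pos 9: 111110 XOR 110101 = 001011
  pos 11: 101100 XOR 110101 = 011001
Remainder = 11001 (nonzero — an error is detected).

11001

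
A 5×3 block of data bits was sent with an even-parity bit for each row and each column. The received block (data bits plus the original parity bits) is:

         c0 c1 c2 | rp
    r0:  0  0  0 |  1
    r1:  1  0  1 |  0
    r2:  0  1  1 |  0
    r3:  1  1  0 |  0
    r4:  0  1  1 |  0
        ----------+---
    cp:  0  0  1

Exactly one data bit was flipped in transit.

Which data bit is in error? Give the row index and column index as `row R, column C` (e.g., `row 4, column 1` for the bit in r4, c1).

row 0, column 1

Recompute each row's even parity and compare to rp:
  r0: data parity 0, sent rp 1 → mismatch
  r1: data parity 0, sent rp 0 → ok
  r2: data parity 0, sent rp 0 → ok
  r3: data parity 0, sent rp 0 → ok
  r4: data parity 0, sent rp 0 → ok
Recompute each column's even parity and compare to cp:
  c0: data parity 0, sent cp 0 → ok
  c1: data parity 1, sent cp 0 → mismatch
  c2: data parity 1, sent cp 1 → ok
Exactly one row (r0) and one column (c1) fail → the flipped bit is at their intersection.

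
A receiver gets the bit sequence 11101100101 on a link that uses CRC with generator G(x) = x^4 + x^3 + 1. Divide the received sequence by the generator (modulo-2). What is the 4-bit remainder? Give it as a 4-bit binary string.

Modulo-2 division of 11101100101 by 11001:
  pos 0: 11101 XOR 11001 = 00100
  pos 2: 10010 XOR 11001 = 01011
  pos 3: 10110 XOR 11001 = 01111
  pos 4: 11111 XOR 11001 = 00110
  pos 6: 11001 XOR 11001 = 00000
Remainder = 0000 (zero — the frame passes the CRC check).

0000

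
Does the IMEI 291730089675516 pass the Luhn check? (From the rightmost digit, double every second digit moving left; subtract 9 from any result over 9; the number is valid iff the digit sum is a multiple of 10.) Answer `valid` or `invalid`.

From the right, keep odd positions and double even positions (subtract 9 from any doubled value over 9):
  doubled (positions 2,4,...): 2 1 3 7 0 5 9 → sum 27
  kept (positions 1,3,...): 6 5 7 9 0 3 1 2 → sum 33
Total = 60.
60 mod 10 = 0, so the number is valid.

valid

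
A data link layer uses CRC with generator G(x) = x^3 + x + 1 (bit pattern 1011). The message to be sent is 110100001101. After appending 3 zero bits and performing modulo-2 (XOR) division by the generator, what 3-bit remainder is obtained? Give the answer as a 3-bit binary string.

Append 3 zeros: 110100001101000. Divide by 1011 (XOR where the leading bit is 1):
  pos 0: 1101 XOR 1011 = 0110
  pos 1: 1100 XOR 1011 = 0111
  pos 2: 1110 XOR 1011 = 0101
  pos 3: 1010 XOR 1011 = 0001
  pos 6: 1011 XOR 1011 = 0000
  pos 11: 1000 XOR 1011 = 0011
Remainder (last 3 bits) = 011. This is the CRC / FCS.

011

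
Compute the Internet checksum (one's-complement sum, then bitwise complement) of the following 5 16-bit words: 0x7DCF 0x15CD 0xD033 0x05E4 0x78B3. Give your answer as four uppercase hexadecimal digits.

1D98

One's-complement addition (fold any carry out of bit 15 back into bit 0):
  0x7DCF + 0x15CD = 0x0939C
  0x939C + 0xD033 = 0x163CF → wrap carry → 0x63D0
  0x63D0 + 0x05E4 = 0x069B4
  0x69B4 + 0x78B3 = 0x0E267
One's-complement sum = 0xE267.
Checksum = ~0xE267 & 0xFFFF = 0x1D98.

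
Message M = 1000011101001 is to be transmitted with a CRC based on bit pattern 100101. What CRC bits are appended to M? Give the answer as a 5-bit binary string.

Append 5 zeros: 100001110100100000. Divide by 100101 (XOR where the leading bit is 1):
  pos 0: 100001 XOR 100101 = 000100
  pos 3: 100110 XOR 100101 = 000011
  pos 7: 111001 XOR 100101 = 011100
  pos 8: 111000 XOR 100101 = 011101
  pos 9: 111010 XOR 100101 = 011111
  pos 10: 111110 XOR 100101 = 011011
  pos 11: 110110 XOR 100101 = 010011
  pos 12: 100110 XOR 100101 = 000011
Remainder (last 5 bits) = 00011. This is the CRC / FCS.

00011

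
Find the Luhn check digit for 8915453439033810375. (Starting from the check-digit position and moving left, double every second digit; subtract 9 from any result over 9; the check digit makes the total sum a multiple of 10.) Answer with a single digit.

Partial digits right→left: 5 7 3 0 1 8 3 3 0 9 3 4 3 5 4 5 1 9 8
Double every second digit counting from the check-digit position (so the 1st, 3rd, 5th, ... of the partial from the right).
  doubled (with −9 where >9): 1 6 2 6 0 6 6 8 2 7 → sum 44
  kept as-is: 7 0 8 3 9 4 5 5 9 → sum 50
Total = 44 + 50 = 94.
Check digit = (10 − (94 mod 10)) mod 10 = 6.

6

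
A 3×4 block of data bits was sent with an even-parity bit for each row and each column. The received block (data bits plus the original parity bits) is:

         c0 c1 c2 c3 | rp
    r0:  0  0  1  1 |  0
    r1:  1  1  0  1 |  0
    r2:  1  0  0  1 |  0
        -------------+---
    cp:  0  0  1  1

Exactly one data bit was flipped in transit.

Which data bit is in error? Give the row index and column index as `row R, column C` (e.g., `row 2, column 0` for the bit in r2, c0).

Recompute each row's even parity and compare to rp:
  r0: data parity 0, sent rp 0 → ok
  r1: data parity 1, sent rp 0 → mismatch
  r2: data parity 0, sent rp 0 → ok
Recompute each column's even parity and compare to cp:
  c0: data parity 0, sent cp 0 → ok
  c1: data parity 1, sent cp 0 → mismatch
  c2: data parity 1, sent cp 1 → ok
  c3: data parity 1, sent cp 1 → ok
Exactly one row (r1) and one column (c1) fail → the flipped bit is at their intersection.

row 1, column 1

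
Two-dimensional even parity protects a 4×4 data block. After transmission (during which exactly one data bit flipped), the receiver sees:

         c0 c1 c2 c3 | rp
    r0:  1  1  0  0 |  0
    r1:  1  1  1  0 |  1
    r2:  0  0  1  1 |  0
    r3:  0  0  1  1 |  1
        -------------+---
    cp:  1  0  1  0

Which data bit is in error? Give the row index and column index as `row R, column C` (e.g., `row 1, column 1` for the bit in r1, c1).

row 3, column 0

Recompute each row's even parity and compare to rp:
  r0: data parity 0, sent rp 0 → ok
  r1: data parity 1, sent rp 1 → ok
  r2: data parity 0, sent rp 0 → ok
  r3: data parity 0, sent rp 1 → mismatch
Recompute each column's even parity and compare to cp:
  c0: data parity 0, sent cp 1 → mismatch
  c1: data parity 0, sent cp 0 → ok
  c2: data parity 1, sent cp 1 → ok
  c3: data parity 0, sent cp 0 → ok
Exactly one row (r3) and one column (c0) fail → the flipped bit is at their intersection.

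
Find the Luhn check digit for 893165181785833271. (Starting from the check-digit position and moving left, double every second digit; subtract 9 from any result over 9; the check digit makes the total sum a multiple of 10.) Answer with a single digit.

Partial digits right→left: 1 7 2 3 3 8 5 8 7 1 8 1 5 6 1 3 9 8
Double every second digit counting from the check-digit position (so the 1st, 3rd, 5th, ... of the partial from the right).
  doubled (with −9 where >9): 2 4 6 1 5 7 1 2 9 → sum 37
  kept as-is: 7 3 8 8 1 1 6 3 8 → sum 45
Total = 37 + 45 = 82.
Check digit = (10 − (82 mod 10)) mod 10 = 8.

8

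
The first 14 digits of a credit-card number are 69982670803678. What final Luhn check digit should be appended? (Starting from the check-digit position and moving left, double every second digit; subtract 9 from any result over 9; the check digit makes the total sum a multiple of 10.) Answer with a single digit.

9

Partial digits right→left: 8 7 6 3 0 8 0 7 6 2 8 9 9 6
Double every second digit counting from the check-digit position (so the 1st, 3rd, 5th, ... of the partial from the right).
  doubled (with −9 where >9): 7 3 0 0 3 7 9 → sum 29
  kept as-is: 7 3 8 7 2 9 6 → sum 42
Total = 29 + 42 = 71.
Check digit = (10 − (71 mod 10)) mod 10 = 9.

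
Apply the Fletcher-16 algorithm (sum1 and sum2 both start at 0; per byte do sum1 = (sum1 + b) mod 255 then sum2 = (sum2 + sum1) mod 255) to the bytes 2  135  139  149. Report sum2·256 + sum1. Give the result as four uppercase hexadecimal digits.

Running sums (mod 255):
  after byte 0 (2): sum1=2, sum2=2
  after byte 1 (135): sum1=137, sum2=139
  after byte 2 (139): sum1=21, sum2=160
  after byte 3 (149): sum1=170, sum2=75
Checksum = sum2·256 + sum1 = 75·256 + 170 = 19370 = 0x4BAA.

4BAA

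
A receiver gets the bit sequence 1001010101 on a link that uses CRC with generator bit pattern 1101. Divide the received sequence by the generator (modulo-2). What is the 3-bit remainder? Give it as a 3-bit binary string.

Modulo-2 division of 1001010101 by 1101:
  pos 0: 1001 XOR 1101 = 0100
  pos 1: 1000 XOR 1101 = 0101
  pos 2: 1011 XOR 1101 = 0110
  pos 3: 1100 XOR 1101 = 0001
  pos 6: 1101 XOR 1101 = 0000
Remainder = 000 (zero — the frame passes the CRC check).

000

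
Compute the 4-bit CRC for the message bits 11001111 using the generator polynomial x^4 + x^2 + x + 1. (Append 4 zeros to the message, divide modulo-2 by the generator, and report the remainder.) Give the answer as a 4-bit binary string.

Append 4 zeros: 110011110000. Divide by 10111 (XOR where the leading bit is 1):
  pos 0: 11001 XOR 10111 = 01110
  pos 1: 11101 XOR 10111 = 01010
  pos 2: 10101 XOR 10111 = 00010
  pos 5: 10100 XOR 10111 = 00011
Remainder (last 4 bits) = 1100. This is the CRC / FCS.

1100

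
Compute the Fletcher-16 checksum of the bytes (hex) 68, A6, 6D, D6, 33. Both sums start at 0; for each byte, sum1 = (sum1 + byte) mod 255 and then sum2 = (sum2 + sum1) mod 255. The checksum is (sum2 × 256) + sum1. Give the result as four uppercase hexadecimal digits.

Running sums (mod 255):
  after byte 0 (68): sum1=104, sum2=104
  after byte 1 (A6): sum1=15, sum2=119
  after byte 2 (6D): sum1=124, sum2=243
  after byte 3 (D6): sum1=83, sum2=71
  after byte 4 (33): sum1=134, sum2=205
Checksum = sum2·256 + sum1 = 205·256 + 134 = 52614 = 0xCD86.

CD86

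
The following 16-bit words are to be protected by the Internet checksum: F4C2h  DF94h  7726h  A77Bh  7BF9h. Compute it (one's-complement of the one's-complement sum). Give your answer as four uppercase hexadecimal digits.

One's-complement addition (fold any carry out of bit 15 back into bit 0):
  0xF4C2 + 0xDF94 = 0x1D456 → wrap carry → 0xD457
  0xD457 + 0x7726 = 0x14B7D → wrap carry → 0x4B7E
  0x4B7E + 0xA77B = 0x0F2F9
  0xF2F9 + 0x7BF9 = 0x16EF2 → wrap carry → 0x6EF3
One's-complement sum = 0x6EF3.
Checksum = ~0x6EF3 & 0xFFFF = 0x910C.

910C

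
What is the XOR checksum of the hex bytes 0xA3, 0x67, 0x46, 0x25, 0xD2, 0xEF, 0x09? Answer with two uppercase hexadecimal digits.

XOR the bytes together:
  start with 0xA3
  0xA3 ⊕ 0x67 = 0xC4
  0xC4 ⊕ 0x46 = 0x82
  0x82 ⊕ 0x25 = 0xA7
  0xA7 ⊕ 0xD2 = 0x75
  0x75 ⊕ 0xEF = 0x9A
  0x9A ⊕ 0x09 = 0x93

93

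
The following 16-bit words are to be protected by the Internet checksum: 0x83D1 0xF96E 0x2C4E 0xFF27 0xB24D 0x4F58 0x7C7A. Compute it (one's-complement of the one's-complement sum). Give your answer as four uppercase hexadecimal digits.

One's-complement addition (fold any carry out of bit 15 back into bit 0):
  0x83D1 + 0xF96E = 0x17D3F → wrap carry → 0x7D40
  0x7D40 + 0x2C4E = 0x0A98E
  0xA98E + 0xFF27 = 0x1A8B5 → wrap carry → 0xA8B6
  0xA8B6 + 0xB24D = 0x15B03 → wrap carry → 0x5B04
  0x5B04 + 0x4F58 = 0x0AA5C
  0xAA5C + 0x7C7A = 0x126D6 → wrap carry → 0x26D7
One's-complement sum = 0x26D7.
Checksum = ~0x26D7 & 0xFFFF = 0xD928.

D928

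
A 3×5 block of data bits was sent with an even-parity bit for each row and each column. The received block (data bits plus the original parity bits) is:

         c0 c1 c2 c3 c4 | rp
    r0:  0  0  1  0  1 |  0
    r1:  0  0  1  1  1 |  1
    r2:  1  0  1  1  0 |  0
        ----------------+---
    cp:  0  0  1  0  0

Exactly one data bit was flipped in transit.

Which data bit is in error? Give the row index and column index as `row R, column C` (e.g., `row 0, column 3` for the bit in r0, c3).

Recompute each row's even parity and compare to rp:
  r0: data parity 0, sent rp 0 → ok
  r1: data parity 1, sent rp 1 → ok
  r2: data parity 1, sent rp 0 → mismatch
Recompute each column's even parity and compare to cp:
  c0: data parity 1, sent cp 0 → mismatch
  c1: data parity 0, sent cp 0 → ok
  c2: data parity 1, sent cp 1 → ok
  c3: data parity 0, sent cp 0 → ok
  c4: data parity 0, sent cp 0 → ok
Exactly one row (r2) and one column (c0) fail → the flipped bit is at their intersection.

row 2, column 0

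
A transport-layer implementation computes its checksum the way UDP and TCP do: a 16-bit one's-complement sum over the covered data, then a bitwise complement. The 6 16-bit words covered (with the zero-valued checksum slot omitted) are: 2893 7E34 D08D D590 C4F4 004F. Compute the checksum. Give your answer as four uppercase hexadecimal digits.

One's-complement addition (fold any carry out of bit 15 back into bit 0):
  0x2893 + 0x7E34 = 0x0A6C7
  0xA6C7 + 0xD08D = 0x17754 → wrap carry → 0x7755
  0x7755 + 0xD590 = 0x14CE5 → wrap carry → 0x4CE6
  0x4CE6 + 0xC4F4 = 0x111DA → wrap carry → 0x11DB
  0x11DB + 0x004F = 0x0122A
One's-complement sum = 0x122A.
Checksum = ~0x122A & 0xFFFF = 0xEDD5.

EDD5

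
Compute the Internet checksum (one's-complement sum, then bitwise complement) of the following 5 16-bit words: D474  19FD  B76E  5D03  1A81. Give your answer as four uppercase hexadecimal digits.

One's-complement addition (fold any carry out of bit 15 back into bit 0):
  0xD474 + 0x19FD = 0x0EE71
  0xEE71 + 0xB76E = 0x1A5DF → wrap carry → 0xA5E0
  0xA5E0 + 0x5D03 = 0x102E3 → wrap carry → 0x02E4
  0x02E4 + 0x1A81 = 0x01D65
One's-complement sum = 0x1D65.
Checksum = ~0x1D65 & 0xFFFF = 0xE29A.

E29A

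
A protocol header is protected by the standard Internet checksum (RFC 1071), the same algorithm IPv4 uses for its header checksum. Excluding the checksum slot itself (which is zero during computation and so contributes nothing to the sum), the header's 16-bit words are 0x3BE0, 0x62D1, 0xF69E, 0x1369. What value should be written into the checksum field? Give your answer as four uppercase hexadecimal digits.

One's-complement addition (fold any carry out of bit 15 back into bit 0):
  0x3BE0 + 0x62D1 = 0x09EB1
  0x9EB1 + 0xF69E = 0x1954F → wrap carry → 0x9550
  0x9550 + 0x1369 = 0x0A8B9
One's-complement sum = 0xA8B9.
Checksum = ~0xA8B9 & 0xFFFF = 0x5746.

5746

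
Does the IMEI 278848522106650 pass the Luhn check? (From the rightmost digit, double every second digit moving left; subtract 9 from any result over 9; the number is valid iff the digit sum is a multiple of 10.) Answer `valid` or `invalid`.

invalid

From the right, keep odd positions and double even positions (subtract 9 from any doubled value over 9):
  doubled (positions 2,4,...): 1 3 2 4 7 7 5 → sum 29
  kept (positions 1,3,...): 0 6 0 2 5 4 8 2 → sum 27
Total = 56.
56 mod 10 = 6, so the number is invalid.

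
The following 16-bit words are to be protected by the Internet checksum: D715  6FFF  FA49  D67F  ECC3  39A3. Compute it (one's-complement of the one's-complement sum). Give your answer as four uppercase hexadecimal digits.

C1B9

One's-complement addition (fold any carry out of bit 15 back into bit 0):
  0xD715 + 0x6FFF = 0x14714 → wrap carry → 0x4715
  0x4715 + 0xFA49 = 0x1415E → wrap carry → 0x415F
  0x415F + 0xD67F = 0x117DE → wrap carry → 0x17DF
  0x17DF + 0xECC3 = 0x104A2 → wrap carry → 0x04A3
  0x04A3 + 0x39A3 = 0x03E46
One's-complement sum = 0x3E46.
Checksum = ~0x3E46 & 0xFFFF = 0xC1B9.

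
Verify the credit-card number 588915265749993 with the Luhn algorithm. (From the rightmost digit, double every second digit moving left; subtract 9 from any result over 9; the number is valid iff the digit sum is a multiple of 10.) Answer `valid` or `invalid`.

From the right, keep odd positions and double even positions (subtract 9 from any doubled value over 9):
  doubled (positions 2,4,...): 9 9 5 3 1 9 7 → sum 43
  kept (positions 1,3,...): 3 9 4 5 2 1 8 5 → sum 37
Total = 80.
80 mod 10 = 0, so the number is valid.

valid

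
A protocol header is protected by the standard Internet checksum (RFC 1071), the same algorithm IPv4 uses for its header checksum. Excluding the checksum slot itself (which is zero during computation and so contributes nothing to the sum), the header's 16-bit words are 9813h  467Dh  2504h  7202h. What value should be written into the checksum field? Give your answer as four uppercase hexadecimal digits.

One's-complement addition (fold any carry out of bit 15 back into bit 0):
  0x9813 + 0x467D = 0x0DE90
  0xDE90 + 0x2504 = 0x10394 → wrap carry → 0x0395
  0x0395 + 0x7202 = 0x07597
One's-complement sum = 0x7597.
Checksum = ~0x7597 & 0xFFFF = 0x8A68.

8A68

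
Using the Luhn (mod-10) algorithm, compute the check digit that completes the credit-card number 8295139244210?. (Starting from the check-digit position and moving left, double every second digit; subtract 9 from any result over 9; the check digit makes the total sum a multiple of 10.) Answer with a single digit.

4

Partial digits right→left: 0 1 2 4 4 2 9 3 1 5 9 2 8
Double every second digit counting from the check-digit position (so the 1st, 3rd, 5th, ... of the partial from the right).
  doubled (with −9 where >9): 0 4 8 9 2 9 7 → sum 39
  kept as-is: 1 4 2 3 5 2 → sum 17
Total = 39 + 17 = 56.
Check digit = (10 − (56 mod 10)) mod 10 = 4.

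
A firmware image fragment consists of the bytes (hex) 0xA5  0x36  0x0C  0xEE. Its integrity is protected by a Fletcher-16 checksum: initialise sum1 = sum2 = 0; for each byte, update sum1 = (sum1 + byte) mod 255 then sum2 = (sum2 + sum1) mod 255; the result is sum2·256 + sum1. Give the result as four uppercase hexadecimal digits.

40D6

Running sums (mod 255):
  after byte 0 (0xA5): sum1=165, sum2=165
  after byte 1 (0x36): sum1=219, sum2=129
  after byte 2 (0x0C): sum1=231, sum2=105
  after byte 3 (0xEE): sum1=214, sum2=64
Checksum = sum2·256 + sum1 = 64·256 + 214 = 16598 = 0x40D6.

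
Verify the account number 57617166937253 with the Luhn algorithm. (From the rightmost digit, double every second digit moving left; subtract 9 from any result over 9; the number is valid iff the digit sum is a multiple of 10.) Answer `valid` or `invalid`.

From the right, keep odd positions and double even positions (subtract 9 from any doubled value over 9):
  doubled (positions 2,4,...): 1 5 9 3 5 3 1 → sum 27
  kept (positions 1,3,...): 3 2 3 6 1 1 7 → sum 23
Total = 50.
50 mod 10 = 0, so the number is valid.

valid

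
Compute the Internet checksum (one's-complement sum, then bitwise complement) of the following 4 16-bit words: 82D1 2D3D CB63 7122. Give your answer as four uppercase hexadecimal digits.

One's-complement addition (fold any carry out of bit 15 back into bit 0):
  0x82D1 + 0x2D3D = 0x0B00E
  0xB00E + 0xCB63 = 0x17B71 → wrap carry → 0x7B72
  0x7B72 + 0x7122 = 0x0EC94
One's-complement sum = 0xEC94.
Checksum = ~0xEC94 & 0xFFFF = 0x136B.

136B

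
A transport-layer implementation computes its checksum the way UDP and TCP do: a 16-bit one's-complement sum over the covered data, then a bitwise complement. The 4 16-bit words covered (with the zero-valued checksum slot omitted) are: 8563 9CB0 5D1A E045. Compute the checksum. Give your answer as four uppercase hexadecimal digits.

One's-complement addition (fold any carry out of bit 15 back into bit 0):
  0x8563 + 0x9CB0 = 0x12213 → wrap carry → 0x2214
  0x2214 + 0x5D1A = 0x07F2E
  0x7F2E + 0xE045 = 0x15F73 → wrap carry → 0x5F74
One's-complement sum = 0x5F74.
Checksum = ~0x5F74 & 0xFFFF = 0xA08B.

A08B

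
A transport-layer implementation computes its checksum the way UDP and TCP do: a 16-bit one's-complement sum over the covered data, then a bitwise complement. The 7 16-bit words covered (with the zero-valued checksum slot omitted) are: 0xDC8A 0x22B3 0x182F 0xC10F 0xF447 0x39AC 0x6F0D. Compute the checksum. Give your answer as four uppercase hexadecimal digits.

8A81

One's-complement addition (fold any carry out of bit 15 back into bit 0):
  0xDC8A + 0x22B3 = 0x0FF3D
  0xFF3D + 0x182F = 0x1176C → wrap carry → 0x176D
  0x176D + 0xC10F = 0x0D87C
  0xD87C + 0xF447 = 0x1CCC3 → wrap carry → 0xCCC4
  0xCCC4 + 0x39AC = 0x10670 → wrap carry → 0x0671
  0x0671 + 0x6F0D = 0x0757E
One's-complement sum = 0x757E.
Checksum = ~0x757E & 0xFFFF = 0x8A81.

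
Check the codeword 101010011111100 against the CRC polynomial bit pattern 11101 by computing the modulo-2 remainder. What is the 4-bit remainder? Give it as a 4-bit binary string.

Modulo-2 division of 101010011111100 by 11101:
  pos 0: 10101 XOR 11101 = 01000
  pos 1: 10000 XOR 11101 = 01101
  pos 2: 11010 XOR 11101 = 00111
  pos 4: 11111 XOR 11101 = 00010
  pos 7: 10111 XOR 11101 = 01010
  pos 8: 10101 XOR 11101 = 01000
  pos 9: 10000 XOR 11101 = 01101
  pos 10: 11010 XOR 11101 = 00111
Remainder = 0111 (nonzero — an error is detected).

0111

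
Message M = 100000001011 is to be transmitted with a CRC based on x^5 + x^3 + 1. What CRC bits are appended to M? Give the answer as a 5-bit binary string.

Append 5 zeros: 10000000101100000. Divide by 101001 (XOR where the leading bit is 1):
  pos 0: 100000 XOR 101001 = 001001
  pos 2: 100100 XOR 101001 = 001101
  pos 4: 110110 XOR 101001 = 011111
  pos 5: 111111 XOR 101001 = 010110
  pos 6: 101101 XOR 101001 = 000100
  pos 9: 100000 XOR 101001 = 001001
  pos 11: 100100 XOR 101001 = 001101
Remainder (last 5 bits) = 01101. This is the CRC / FCS.

01101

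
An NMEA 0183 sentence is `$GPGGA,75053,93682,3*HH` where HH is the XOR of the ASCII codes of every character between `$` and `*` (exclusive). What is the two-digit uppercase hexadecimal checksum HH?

4B

XOR the ASCII codes of the payload characters:
  'G' = 0x47 → acc = 0x47
  'P' = 0x50 → acc = 0x17
  'G' = 0x47 → acc = 0x50
  'G' = 0x47 → acc = 0x17
  'A' = 0x41 → acc = 0x56
  ',' = 0x2C → acc = 0x7A
  '7' = 0x37 → acc = 0x4D
  '5' = 0x35 → acc = 0x78
  '0' = 0x30 → acc = 0x48
  '5' = 0x35 → acc = 0x7D
  '3' = 0x33 → acc = 0x4E
  ',' = 0x2C → acc = 0x62
  '9' = 0x39 → acc = 0x5B
  '3' = 0x33 → acc = 0x68
  '6' = 0x36 → acc = 0x5E
  '8' = 0x38 → acc = 0x66
  '2' = 0x32 → acc = 0x54
  ',' = 0x2C → acc = 0x78
  '3' = 0x33 → acc = 0x4B
Checksum = 0x4B.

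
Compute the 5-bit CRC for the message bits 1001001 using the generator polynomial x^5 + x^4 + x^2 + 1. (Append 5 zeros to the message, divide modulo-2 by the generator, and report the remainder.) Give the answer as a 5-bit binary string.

01101

Append 5 zeros: 100100100000. Divide by 110101 (XOR where the leading bit is 1):
  pos 0: 100100 XOR 110101 = 010001
  pos 1: 100011 XOR 110101 = 010110
  pos 2: 101100 XOR 110101 = 011001
  pos 3: 110010 XOR 110101 = 000111
  pos 6: 111000 XOR 110101 = 001101
Remainder (last 5 bits) = 01101. This is the CRC / FCS.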